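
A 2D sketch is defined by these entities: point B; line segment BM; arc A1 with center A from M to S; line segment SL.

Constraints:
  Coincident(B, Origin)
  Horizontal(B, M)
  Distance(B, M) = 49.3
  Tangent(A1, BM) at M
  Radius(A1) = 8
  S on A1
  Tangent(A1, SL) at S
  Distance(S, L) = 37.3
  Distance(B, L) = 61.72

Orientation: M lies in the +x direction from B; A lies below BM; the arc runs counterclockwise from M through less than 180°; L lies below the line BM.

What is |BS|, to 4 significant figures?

42.09

Checks: |AS| = 8.000 ✓; ∠(AS, SL) = 90.00° ✓; |SL| = 37.30 ✓; |BL| = 61.72 ✓.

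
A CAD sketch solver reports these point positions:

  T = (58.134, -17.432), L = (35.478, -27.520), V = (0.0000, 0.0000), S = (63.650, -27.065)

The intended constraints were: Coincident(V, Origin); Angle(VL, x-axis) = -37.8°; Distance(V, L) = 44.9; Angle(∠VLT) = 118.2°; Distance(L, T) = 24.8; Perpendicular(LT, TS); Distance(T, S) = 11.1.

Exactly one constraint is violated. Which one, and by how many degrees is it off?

Perpendicular(LT, TS) — off by 5.79°.

V = (0.00, 0.00) ✓; VL at -37.80° ✓; |VL| = 44.90 ✓; ∠VLT = 118.2° ✓; |LT| = 24.80 ✓; ∠(LT, TS) = 84.21° ✗; |TS| = 11.10 ✓.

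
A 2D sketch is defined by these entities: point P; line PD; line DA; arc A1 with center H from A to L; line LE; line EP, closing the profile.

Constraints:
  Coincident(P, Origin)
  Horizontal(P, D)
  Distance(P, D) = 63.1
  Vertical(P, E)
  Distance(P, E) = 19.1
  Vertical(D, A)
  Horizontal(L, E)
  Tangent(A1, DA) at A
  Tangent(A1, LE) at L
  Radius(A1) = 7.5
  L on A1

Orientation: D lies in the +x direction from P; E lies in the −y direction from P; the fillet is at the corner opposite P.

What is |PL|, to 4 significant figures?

58.79

P is at the origin; P and D share the same y with |PD| = 63.1 and D on the +x side, so D = (63.10, 0.000). PE is vertical with |PE| = 19.1 and E on the −y side, so E = (0.000, -19.10). The virtual corner opposite P is at (63.10, -19.10). Tangency of A1 to DA means the radius HA is perpendicular to DA and the tangent condition forces HL to be normal to LE, with radius 7.5, so the center H sits 7.5 in from both sides at H = (55.60, -11.60). That places the tangent points at A = (63.10, -11.60) on DA and L = (55.60, -19.10) on LE. Then |PL| = |L − P| = 58.79.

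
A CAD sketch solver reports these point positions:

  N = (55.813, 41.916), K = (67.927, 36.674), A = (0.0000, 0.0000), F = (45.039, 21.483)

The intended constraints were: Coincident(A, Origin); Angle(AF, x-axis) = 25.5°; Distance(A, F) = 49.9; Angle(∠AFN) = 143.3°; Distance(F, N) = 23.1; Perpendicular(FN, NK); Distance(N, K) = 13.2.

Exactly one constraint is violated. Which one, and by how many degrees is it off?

Perpendicular(FN, NK) — off by 4.40°.

A = (0.00, 0.00) ✓; AF at 25.50° ✓; |AF| = 49.90 ✓; ∠AFN = 143.3° ✓; |FN| = 23.10 ✓; ∠(FN, NK) = 85.60° ✗; |NK| = 13.20 ✓.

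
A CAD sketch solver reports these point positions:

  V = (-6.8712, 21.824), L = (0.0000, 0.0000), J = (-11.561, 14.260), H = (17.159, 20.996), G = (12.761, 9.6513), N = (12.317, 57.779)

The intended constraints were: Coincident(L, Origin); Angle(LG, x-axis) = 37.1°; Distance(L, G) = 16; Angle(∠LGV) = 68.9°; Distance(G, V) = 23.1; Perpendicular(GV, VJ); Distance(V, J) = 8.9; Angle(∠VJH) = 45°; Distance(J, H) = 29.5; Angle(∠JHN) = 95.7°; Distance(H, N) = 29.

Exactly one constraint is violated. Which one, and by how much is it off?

Distance(H, N) = 29 — off by 8.10.

L = (0.00, 0.00) ✓; LG at 37.10° ✓; |LG| = 16.00 ✓; ∠LGV = 68.90° ✓; |GV| = 23.10 ✓; ∠(GV, VJ) = 90.00° ✓; |VJ| = 8.900 ✓; ∠VJH = 45.00° ✓; |JH| = 29.50 ✓; ∠JHN = 95.70° ✓; |HN| = 37.10 ✗.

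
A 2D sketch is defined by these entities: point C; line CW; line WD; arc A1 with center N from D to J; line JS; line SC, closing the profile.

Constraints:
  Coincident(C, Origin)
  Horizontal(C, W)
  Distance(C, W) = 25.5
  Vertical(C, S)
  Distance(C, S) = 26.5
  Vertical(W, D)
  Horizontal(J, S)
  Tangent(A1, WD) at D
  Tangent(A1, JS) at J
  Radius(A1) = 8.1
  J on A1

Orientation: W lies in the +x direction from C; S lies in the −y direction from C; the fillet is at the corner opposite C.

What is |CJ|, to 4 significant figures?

31.70

The virtual corner opposite C is at (25.50, -26.50). Tangency of A1 to WD means the radius ND is perpendicular to WD and tangency of A1 to JS means the radius NJ is perpendicular to JS, with radius 8.1, so the center N sits 8.1 in from both sides at N = (17.40, -18.40). That places the tangent points at D = (25.50, -18.40) on WD and J = (17.40, -26.50) on JS. Then |CJ| = |J − C| = 31.70.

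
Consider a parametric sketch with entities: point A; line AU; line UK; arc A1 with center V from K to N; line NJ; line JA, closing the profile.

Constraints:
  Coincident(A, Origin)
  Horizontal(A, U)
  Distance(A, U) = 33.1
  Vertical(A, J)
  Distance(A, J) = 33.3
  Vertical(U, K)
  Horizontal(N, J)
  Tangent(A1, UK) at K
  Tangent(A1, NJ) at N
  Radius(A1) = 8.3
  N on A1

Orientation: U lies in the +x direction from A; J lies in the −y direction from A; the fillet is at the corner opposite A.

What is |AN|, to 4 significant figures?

41.52

The virtual corner opposite A is at (33.10, -33.30). The tangent condition forces VK to be normal to UK and the tangent condition forces VN to be normal to NJ, with radius 8.3, so the center V sits 8.3 in from both sides at V = (24.80, -25.00). That places the tangent points at K = (33.10, -25.00) on UK and N = (24.80, -33.30) on NJ. Then |AN| = |N − A| = 41.52.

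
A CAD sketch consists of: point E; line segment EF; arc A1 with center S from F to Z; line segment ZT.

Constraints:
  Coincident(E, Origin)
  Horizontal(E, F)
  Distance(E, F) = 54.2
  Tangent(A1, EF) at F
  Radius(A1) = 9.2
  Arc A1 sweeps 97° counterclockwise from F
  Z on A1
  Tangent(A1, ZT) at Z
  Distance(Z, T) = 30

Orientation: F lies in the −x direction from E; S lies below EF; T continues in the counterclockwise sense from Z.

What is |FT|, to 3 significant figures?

40.5

E is at the origin; EF is horizontal with |EF| = 54.2 and F on the −x side, so F = (-54.2, 0.00). Tangency of A1 to EF means the radius SF is perpendicular to EF, so S = F + (0, -9.2) = (-54.2, -9.20). On A1, F sits at bearing 90° from S; a 97° counterclockwise sweep puts Z at bearing 187°, so Z = S + 9.2·(cos 187°, sin 187°) = (-63.3, -10.3). A1 meets ZT tangentially, so SZ is at right angles to ZT, so ZT runs along (−sin 187°, cos 187°); with |ZT| = 30.0, T = (-59.7, -40.1). Then |FT| = |T − F| = 40.5.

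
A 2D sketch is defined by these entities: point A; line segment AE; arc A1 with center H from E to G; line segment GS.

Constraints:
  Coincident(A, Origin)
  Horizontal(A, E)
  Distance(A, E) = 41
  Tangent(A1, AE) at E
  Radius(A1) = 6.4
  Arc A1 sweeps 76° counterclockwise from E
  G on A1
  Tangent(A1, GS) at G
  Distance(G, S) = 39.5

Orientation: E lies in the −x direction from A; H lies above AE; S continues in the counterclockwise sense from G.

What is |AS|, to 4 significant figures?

50.01

On A1, E sits at bearing -90° from H; a 76° counterclockwise sweep puts G at bearing -14°, so G = H + 6.4·(cos -14°, sin -14°) = (-34.79, 4.852). Tangency of A1 to GS means the radius HG is perpendicular to GS, so GS runs along (−sin -14°, cos -14°); with |GS| = 39.5, S = (-25.23, 43.18). Then |AS| = |S − A| = 50.01.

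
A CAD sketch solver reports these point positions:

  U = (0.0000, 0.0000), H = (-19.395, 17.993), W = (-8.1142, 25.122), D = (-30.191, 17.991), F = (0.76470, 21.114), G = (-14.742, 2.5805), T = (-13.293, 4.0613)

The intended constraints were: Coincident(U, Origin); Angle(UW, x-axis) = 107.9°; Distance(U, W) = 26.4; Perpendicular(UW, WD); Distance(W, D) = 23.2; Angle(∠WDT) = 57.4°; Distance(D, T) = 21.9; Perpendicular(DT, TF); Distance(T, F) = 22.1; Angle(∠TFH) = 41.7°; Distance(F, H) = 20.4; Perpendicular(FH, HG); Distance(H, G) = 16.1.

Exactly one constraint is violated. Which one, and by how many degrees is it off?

Perpendicular(FH, HG) — off by 8.00°.

U = (0.00, 0.00) ✓; UW at 107.9° ✓; |UW| = 26.40 ✓; ∠(UW, WD) = 90.00° ✓; |WD| = 23.20 ✓; ∠WDT = 57.40° ✓; |DT| = 21.90 ✓; ∠(DT, TF) = 90.00° ✓; |TF| = 22.10 ✓; ∠TFH = 41.70° ✓; |FH| = 20.40 ✓; ∠(FH, HG) = 98.00° ✗; |HG| = 16.10 ✓.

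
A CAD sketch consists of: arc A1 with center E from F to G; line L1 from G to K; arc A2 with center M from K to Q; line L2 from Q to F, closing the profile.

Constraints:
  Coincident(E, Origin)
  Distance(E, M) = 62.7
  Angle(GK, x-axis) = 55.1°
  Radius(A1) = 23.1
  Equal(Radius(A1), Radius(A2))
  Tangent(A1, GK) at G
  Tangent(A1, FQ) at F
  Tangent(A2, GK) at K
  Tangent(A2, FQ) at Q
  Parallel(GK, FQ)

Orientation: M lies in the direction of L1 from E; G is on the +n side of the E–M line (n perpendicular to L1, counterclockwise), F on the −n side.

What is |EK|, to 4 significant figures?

66.82

The slot axis is L1's direction at 55.1°, so u = (cos 55.1°, sin 55.1°) = (0.5721, 0.8202) and n = (−sin 55.1°, cos 55.1°) = (-0.8202, 0.5721). E is at the origin and M lies 62.7 along u from E, so M = 62.7·u = (35.87, 51.42). Tangency of A1 to both parallel lines with radius 23.1 puts G and F at E ± 23.1·n: G = (-18.95, 13.22), F = (18.95, -13.22). Equal radii place K and Q the same way about M: K = M + 23.1·n = (16.93, 64.64), Q = M − 23.1·n = (54.82, 38.21). Then |EK| = |K − E| = 66.82.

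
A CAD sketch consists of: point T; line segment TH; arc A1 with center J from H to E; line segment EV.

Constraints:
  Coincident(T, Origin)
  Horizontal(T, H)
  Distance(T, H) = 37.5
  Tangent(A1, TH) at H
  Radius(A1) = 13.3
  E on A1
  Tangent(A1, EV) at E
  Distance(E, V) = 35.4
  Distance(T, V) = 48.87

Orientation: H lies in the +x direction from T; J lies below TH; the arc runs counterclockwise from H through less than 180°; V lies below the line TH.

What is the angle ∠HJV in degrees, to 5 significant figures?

148.49°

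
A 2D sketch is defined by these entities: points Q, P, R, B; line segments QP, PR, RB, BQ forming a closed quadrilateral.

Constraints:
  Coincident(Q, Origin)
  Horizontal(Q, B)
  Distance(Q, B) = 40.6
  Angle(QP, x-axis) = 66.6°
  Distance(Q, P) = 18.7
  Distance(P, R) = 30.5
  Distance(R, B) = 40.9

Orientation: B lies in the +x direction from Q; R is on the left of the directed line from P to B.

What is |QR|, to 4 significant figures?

48.45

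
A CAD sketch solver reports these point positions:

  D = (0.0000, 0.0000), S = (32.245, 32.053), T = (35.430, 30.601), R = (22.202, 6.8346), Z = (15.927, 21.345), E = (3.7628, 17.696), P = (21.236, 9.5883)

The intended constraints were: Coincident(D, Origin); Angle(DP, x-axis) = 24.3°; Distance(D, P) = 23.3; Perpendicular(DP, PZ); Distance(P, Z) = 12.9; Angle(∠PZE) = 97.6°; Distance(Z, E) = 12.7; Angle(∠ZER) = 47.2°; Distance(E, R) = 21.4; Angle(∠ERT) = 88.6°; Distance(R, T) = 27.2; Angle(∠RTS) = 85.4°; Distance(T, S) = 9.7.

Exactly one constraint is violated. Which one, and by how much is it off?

Distance(T, S) = 9.7 — off by 6.20.

D = (0.00, 0.00) ✓; DP at 24.30° ✓; |DP| = 23.30 ✓; ∠(DP, PZ) = 90.00° ✓; |PZ| = 12.90 ✓; ∠PZE = 97.60° ✓; |ZE| = 12.70 ✓; ∠ZER = 47.20° ✓; |ER| = 21.40 ✓; ∠ERT = 88.60° ✓; |RT| = 27.20 ✓; ∠RTS = 85.41° ✓; |TS| = 3.500 ✗.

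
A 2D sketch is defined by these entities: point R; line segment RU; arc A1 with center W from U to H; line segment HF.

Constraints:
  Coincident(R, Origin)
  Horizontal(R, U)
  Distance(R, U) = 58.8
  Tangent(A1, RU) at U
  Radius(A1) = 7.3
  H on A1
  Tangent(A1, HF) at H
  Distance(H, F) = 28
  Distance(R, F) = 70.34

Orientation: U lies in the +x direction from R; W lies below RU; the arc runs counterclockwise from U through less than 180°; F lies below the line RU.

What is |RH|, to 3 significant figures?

52.7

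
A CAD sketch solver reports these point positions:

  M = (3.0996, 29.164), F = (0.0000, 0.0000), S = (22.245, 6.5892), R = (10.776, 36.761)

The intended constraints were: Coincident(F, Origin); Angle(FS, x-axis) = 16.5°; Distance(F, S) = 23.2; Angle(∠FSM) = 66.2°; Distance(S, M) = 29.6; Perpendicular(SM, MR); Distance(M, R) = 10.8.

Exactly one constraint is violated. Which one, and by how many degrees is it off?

Perpendicular(SM, MR) — off by 4.40°.

F = (0.00, 0.00) ✓; FS at 16.50° ✓; |FS| = 23.20 ✓; ∠FSM = 66.20° ✓; |SM| = 29.60 ✓; ∠(SM, MR) = 85.60° ✗; |MR| = 10.80 ✓.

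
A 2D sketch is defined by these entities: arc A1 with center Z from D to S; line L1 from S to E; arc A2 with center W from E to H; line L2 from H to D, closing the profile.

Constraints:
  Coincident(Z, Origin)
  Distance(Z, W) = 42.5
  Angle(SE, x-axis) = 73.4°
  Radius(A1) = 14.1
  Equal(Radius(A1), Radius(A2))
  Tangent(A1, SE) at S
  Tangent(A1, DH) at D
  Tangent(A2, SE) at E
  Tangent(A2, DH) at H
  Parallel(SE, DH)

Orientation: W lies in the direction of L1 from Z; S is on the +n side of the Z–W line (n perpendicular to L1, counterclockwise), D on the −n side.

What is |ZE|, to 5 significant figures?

44.778

The slot axis is L1's direction at 73.4°, so u = (cos 73.4°, sin 73.4°) = (0.28569, 0.95832) and n = (−sin 73.4°, cos 73.4°) = (-0.95832, 0.28569). Z is at the origin and W lies 42.5 along u from Z, so W = 42.5·u = (12.142, 40.729). Tangency of A1 to both parallel lines with radius 14.1 puts S and D at Z ± 14.1·n: S = (-13.512, 4.0282), D = (13.512, -4.0282). Equal radii place E and H the same way about W: E = W + 14.1·n = (-1.3706, 44.757), H = W − 14.1·n = (25.654, 36.701). Then |ZE| = |E − Z| = 44.778.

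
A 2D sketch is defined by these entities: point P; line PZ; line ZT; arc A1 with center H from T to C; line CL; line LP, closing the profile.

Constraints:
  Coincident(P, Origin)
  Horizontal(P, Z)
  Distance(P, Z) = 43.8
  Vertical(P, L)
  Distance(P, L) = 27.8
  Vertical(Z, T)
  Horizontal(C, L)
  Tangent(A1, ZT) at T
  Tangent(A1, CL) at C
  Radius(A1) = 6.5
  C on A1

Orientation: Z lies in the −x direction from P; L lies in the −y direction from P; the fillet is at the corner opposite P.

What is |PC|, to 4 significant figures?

46.52

P is at the origin; P and Z share the same y with |PZ| = 43.8 and Z on the −x side, so Z = (-43.80, 0.000). P and L share the same x with |PL| = 27.8 and L on the −y side, so L = (0.000, -27.80). The virtual corner opposite P is at (-43.80, -27.80). Tangency of A1 to ZT means the radius HT is perpendicular to ZT and since A1 is tangent to CL there, HC ⟂ CL, with radius 6.5, so the center H sits 6.5 in from both sides at H = (-37.30, -21.30). That places the tangent points at T = (-43.80, -21.30) on ZT and C = (-37.30, -27.80) on CL. Then |PC| = |C − P| = 46.52.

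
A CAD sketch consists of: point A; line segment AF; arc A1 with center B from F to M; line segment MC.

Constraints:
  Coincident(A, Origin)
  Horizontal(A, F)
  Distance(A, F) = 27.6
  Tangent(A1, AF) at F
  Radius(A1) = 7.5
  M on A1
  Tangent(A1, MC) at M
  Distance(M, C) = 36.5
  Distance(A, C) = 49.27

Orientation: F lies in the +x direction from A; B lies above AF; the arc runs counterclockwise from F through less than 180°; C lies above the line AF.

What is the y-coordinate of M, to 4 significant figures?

10.17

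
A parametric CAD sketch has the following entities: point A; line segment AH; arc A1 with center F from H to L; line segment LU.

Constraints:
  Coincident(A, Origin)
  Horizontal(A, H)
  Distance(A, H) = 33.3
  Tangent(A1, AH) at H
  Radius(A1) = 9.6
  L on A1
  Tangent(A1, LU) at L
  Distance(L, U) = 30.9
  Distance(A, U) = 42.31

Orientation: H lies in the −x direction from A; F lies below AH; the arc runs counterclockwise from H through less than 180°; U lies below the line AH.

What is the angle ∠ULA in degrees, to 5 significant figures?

67.139°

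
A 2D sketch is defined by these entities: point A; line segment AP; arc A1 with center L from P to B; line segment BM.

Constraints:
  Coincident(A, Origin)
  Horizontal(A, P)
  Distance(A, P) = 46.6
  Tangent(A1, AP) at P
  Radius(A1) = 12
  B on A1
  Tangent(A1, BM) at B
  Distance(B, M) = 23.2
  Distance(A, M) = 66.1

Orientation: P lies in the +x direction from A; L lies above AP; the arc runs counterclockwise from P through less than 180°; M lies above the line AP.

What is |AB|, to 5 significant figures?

60.073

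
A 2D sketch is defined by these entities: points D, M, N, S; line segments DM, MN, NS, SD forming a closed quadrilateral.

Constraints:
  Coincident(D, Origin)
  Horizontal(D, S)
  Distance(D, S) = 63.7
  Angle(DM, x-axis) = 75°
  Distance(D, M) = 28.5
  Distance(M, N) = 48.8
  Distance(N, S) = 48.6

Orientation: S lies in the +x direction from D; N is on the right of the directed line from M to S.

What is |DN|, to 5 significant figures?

27.650

Checks: |MN| = 48.80 ✓; |NS| = 48.60 ✓.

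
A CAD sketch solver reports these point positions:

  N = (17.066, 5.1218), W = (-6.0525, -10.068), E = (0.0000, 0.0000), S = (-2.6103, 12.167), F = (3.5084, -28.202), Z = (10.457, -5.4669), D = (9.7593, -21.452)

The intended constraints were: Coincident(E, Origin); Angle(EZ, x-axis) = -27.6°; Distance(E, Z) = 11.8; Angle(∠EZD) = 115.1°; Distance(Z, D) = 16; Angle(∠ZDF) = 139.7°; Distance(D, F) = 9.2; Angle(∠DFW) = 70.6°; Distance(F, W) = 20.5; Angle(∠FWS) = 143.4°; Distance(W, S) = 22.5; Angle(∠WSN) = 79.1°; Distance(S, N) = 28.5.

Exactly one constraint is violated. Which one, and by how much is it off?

Distance(S, N) = 28.5 — off by 7.60.

E = (0.00, 0.00) ✓; EZ at -27.60° ✓; |EZ| = 11.80 ✓; ∠EZD = 115.1° ✓; |ZD| = 16.00 ✓; ∠ZDF = 139.7° ✓; |DF| = 9.200 ✓; ∠DFW = 70.60° ✓; |FW| = 20.50 ✓; ∠FWS = 143.4° ✓; |WS| = 22.50 ✓; ∠WSN = 79.10° ✓; |SN| = 20.90 ✗.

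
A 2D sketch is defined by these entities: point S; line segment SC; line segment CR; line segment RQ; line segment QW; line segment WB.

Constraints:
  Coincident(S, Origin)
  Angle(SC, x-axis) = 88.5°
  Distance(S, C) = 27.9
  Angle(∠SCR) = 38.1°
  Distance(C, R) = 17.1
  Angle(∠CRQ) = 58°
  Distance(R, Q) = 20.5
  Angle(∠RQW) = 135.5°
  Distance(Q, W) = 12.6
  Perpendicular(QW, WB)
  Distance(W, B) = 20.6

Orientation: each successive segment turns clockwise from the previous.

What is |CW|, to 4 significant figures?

21.20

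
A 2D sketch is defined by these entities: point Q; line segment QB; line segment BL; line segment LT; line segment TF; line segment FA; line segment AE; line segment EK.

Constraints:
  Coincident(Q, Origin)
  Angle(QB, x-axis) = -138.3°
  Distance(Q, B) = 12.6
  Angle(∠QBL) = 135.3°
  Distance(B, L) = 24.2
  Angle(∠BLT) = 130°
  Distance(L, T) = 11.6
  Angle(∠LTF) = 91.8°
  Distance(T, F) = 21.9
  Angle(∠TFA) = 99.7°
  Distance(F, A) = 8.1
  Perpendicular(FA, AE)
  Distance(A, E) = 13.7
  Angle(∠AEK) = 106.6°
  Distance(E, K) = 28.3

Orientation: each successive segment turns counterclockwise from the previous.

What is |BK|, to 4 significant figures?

47.44

Q is at the origin; QB runs at -138.3° with length 12.6, so B = (-9.408, -8.382). ∠QBL = 135.3° gives BL at -93.60° from the x-axis; with |BL| = 24.2, L = (-10.93, -32.53). ∠BLT = 130.0° gives LT at -43.60° from the x-axis; with |LT| = 11.6, T = (-2.527, -40.53). ∠LTF = 91.8° gives TF at 44.60° from the x-axis; with |TF| = 21.9, F = (13.07, -25.16). ∠TFA = 99.7° gives FA at 124.9° from the x-axis; with |FA| = 8.1, A = (8.432, -18.51). FA ⟂ AE, so AE runs at -145.1°; with |AE| = 13.7, E = (-2.804, -26.35). ∠AEK = 106.6° gives EK at -71.70° from the x-axis; with |EK| = 28.3, K = (6.082, -53.22). Then |BK| = |K − B| = 47.44.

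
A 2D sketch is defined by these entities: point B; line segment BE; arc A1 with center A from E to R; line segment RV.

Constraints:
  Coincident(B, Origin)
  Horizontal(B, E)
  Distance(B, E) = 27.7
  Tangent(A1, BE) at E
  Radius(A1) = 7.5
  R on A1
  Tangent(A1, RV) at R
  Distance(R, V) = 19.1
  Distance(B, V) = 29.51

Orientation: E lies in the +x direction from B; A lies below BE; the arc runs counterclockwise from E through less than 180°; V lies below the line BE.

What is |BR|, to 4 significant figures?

21.21

Checks: |AE| = 7.500 ✓; |AR| = 7.500 ✓; ∠(AR, RV) = 90.00° ✓; |RV| = 19.10 ✓; |BV| = 29.51 ✓.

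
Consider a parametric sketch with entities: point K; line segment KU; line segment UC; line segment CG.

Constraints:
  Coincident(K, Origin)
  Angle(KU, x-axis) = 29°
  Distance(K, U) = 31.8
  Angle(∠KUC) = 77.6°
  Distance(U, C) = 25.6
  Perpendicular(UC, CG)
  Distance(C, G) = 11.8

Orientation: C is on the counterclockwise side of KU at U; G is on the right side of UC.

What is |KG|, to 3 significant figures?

46.8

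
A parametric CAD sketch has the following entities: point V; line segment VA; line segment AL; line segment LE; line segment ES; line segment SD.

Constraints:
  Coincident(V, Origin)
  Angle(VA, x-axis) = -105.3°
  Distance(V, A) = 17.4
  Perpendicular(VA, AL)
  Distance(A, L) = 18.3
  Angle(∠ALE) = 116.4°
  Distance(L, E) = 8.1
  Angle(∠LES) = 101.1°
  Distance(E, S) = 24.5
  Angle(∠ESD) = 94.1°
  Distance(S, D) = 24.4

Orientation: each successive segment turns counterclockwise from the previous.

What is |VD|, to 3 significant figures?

19.2

V is at the origin; VA runs at -105.3° with length 17.4, so A = (-4.59, -16.8). VA is perpendicular to AL, so AL runs at -15.3°; with |AL| = 18.3, L = (13.1, -21.6). ∠ALE = 116.4° gives LE at 48.3° from the x-axis; with |LE| = 8.1, E = (18.4, -15.6). ∠LES = 101.1° gives ES at 127° from the x-axis; with |ES| = 24.5, S = (3.64, 3.95). ∠ESD = 94.1° gives SD at -147° from the x-axis; with |SD| = 24.4, D = (-16.8, -9.37). Then |VD| = |D − V| = 19.2.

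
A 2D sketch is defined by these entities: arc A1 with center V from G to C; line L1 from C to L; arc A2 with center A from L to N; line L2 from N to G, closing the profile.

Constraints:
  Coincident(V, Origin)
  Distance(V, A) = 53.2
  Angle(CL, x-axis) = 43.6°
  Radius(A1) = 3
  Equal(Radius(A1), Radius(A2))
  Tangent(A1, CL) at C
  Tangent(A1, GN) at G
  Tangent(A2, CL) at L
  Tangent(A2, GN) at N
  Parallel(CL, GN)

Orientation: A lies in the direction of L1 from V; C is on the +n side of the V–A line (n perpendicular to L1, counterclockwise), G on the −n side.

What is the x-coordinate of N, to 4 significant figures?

40.59

Tangency of A1 to both parallel lines with radius 3.0 puts C and G at V ± 3.0·n: C = (-2.069, 2.173), G = (2.069, -2.173). Equal radii place L and N the same way about A: L = A + 3.0·n = (36.46, 38.86), N = A − 3.0·n = (40.59, 34.52). So N.x = 40.59.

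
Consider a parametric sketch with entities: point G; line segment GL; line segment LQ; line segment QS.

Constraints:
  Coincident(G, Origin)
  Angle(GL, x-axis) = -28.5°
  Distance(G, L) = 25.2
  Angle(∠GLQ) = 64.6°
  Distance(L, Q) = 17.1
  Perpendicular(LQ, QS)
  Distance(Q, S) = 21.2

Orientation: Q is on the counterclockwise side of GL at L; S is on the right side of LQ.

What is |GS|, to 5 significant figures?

44.412

G is at the origin; GL runs at -28.5° with length 25.2, so L = 25.2·(cos -28.5°, sin -28.5°) = (22.146, -12.024). ∠GLQ = 64.6°, so LQ runs at -28.5° + (180° − 64.6°) = 86.900° from the x-axis; with |LQ| = 17.1, Q = L + 17.1·(cos 86.900°, sin 86.900°) = (23.071, 5.0506). The perpendicularity gives QS at right angles to LQ; with |QS| = 21.2 on the right of LQ, S = Q + 21.2·(0.99854, -0.054079) = (44.240, 3.9041). Then |GS| = |S − G| = 44.412.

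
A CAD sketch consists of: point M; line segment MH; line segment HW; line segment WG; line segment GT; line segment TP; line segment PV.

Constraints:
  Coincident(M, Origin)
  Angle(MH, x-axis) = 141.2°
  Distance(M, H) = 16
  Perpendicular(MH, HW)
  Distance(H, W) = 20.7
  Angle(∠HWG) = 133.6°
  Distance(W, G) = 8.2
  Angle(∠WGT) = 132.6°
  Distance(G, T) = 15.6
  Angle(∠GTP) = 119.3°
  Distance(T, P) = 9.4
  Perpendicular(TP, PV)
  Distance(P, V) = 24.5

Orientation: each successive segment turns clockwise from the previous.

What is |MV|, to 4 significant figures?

14.05

∠GTP = 119.3° gives TP at -103.3° from the x-axis; with |TP| = 9.4, P = (17.99, 7.137). TP is perpendicular to PV, so PV runs at 166.7°; with |PV| = 24.5, V = (-5.850, 12.77). Then |MV| = |V − M| = 14.05.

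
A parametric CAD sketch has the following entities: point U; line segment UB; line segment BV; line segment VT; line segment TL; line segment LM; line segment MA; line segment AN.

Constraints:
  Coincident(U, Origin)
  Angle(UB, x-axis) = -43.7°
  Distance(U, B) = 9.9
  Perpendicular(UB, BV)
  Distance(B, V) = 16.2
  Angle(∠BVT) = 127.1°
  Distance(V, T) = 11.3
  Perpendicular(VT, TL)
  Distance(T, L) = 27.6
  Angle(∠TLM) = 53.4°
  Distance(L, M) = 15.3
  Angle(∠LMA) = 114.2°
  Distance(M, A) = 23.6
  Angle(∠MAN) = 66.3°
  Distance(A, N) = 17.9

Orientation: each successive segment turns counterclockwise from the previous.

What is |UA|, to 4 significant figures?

24.21

U is at the origin; UB runs at -43.7° with length 9.9, so B = (7.157, -6.840). UB is perpendicular to BV, so BV runs at 46.30°; with |BV| = 16.2, V = (18.35, 4.872). ∠BVT = 127.1° gives VT at 99.20° from the x-axis; with |VT| = 11.3, T = (16.54, 16.03). VT is perpendicular to TL, so TL runs at -170.8°; with |TL| = 27.6, L = (-10.70, 11.61). ∠TLM = 53.4° gives LM at -44.20° from the x-axis; with |LM| = 15.3, M = (0.2668, 0.9476). ∠LMA = 114.2° gives MA at 21.60° from the x-axis; with |MA| = 23.6, A = (22.21, 9.635). Then |UA| = |A − U| = 24.21.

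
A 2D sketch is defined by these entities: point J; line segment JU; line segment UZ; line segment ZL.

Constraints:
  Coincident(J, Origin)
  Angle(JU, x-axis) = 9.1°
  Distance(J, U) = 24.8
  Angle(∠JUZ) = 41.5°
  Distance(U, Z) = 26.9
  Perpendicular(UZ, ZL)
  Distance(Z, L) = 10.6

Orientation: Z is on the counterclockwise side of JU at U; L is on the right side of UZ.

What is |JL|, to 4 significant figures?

28.29

∠JUZ = 41.5°, so UZ runs at 9.1° + (180° − 41.5°) = 147.6° from the x-axis; with |UZ| = 26.9, Z = U + 26.9·(cos 147.6°, sin 147.6°) = (1.775, 18.34). UZ is perpendicular to ZL; with |ZL| = 10.6 on the right of UZ, L = Z + 10.6·(0.5358, 0.8443) = (7.455, 27.29). Then |JL| = |L − J| = 28.29.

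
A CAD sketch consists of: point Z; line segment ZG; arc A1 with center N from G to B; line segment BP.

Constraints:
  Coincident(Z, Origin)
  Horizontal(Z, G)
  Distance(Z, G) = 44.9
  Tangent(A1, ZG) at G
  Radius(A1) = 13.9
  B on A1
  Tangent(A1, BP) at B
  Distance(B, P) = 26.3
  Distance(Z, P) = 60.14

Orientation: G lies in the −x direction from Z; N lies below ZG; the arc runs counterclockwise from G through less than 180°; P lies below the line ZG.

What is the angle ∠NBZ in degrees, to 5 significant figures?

13.209°

Z is at the origin; ZG is horizontal with |ZG| = 44.9 and G on the −x side, so G = (-44.900, 0.0000). A1 meets ZG tangentially, so NG is at right angles to ZG, so N = G + (0, -13.9) = (-44.900, -13.900). Since NB ⟂ BP (tangency), |NP| = √(13.9² + 26.3²) = 29.747 regardless of where B sits on A1. So P lies on both circle(Z, 60.14) and circle(N, 29.747); the below-ZG intersection is P = (-41.570, -43.460). B is the foot of the tangent from P: B = (-56.385, -21.730).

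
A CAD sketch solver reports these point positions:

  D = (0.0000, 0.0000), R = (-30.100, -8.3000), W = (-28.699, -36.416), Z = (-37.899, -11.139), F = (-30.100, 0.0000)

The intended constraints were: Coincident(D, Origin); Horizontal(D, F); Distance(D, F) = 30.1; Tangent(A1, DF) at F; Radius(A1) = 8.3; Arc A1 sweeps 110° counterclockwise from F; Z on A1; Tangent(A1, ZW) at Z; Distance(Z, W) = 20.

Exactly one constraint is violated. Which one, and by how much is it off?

Distance(Z, W) = 20 — off by 6.90.

D = (0.00, 0.00) ✓; D.y = 0.00, F.y = 0.00 ✓; |DF| = 30.10 ✓; ∠(RF, FD) = 90.00° ✓; |RF| = 8.300 ✓; bearing(R→Z) − bearing(R→F) = 110.0° ✓; |RZ| = 8.300 ✓; ∠(RZ, ZW) = 90.00° ✓; |ZW| = 26.90 ✗.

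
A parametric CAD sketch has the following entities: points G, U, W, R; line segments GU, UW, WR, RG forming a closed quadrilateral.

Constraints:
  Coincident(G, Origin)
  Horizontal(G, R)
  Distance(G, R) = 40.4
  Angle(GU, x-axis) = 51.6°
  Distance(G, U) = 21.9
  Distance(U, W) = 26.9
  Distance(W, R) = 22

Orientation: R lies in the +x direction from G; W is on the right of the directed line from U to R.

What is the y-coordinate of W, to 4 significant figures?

-8.896

Checks: |UW| = 26.90 ✓; |WR| = 22.00 ✓.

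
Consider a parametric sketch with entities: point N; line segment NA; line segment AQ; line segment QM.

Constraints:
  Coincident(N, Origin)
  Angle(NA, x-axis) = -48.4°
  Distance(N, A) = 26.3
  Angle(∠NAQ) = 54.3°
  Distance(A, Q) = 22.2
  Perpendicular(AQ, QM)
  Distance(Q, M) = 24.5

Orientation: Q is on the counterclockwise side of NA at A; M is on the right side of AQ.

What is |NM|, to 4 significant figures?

46.37

N is at the origin; NA runs at -48.4° with length 26.3, so A = 26.3·(cos -48.4°, sin -48.4°) = (17.46, -19.67). ∠NAQ = 54.3°, so AQ runs at -48.4° + (180° − 54.3°) = 77.30° from the x-axis; with |AQ| = 22.2, Q = A + 22.2·(cos 77.30°, sin 77.30°) = (22.34, 1.990). AQ ⟂ QM; with |QM| = 24.5 on the right of AQ, M = Q + 24.5·(0.9755, -0.2198) = (46.24, -3.396). Then |NM| = |M − N| = 46.37.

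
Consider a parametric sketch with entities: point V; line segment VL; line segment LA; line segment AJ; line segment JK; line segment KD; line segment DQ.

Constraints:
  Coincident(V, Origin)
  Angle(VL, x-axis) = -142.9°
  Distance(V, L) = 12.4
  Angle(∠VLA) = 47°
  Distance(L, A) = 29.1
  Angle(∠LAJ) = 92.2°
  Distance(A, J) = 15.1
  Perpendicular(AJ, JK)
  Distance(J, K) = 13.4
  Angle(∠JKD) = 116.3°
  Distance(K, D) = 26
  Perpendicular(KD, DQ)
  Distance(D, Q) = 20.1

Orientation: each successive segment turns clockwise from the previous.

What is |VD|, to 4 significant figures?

16.94

V is at the origin; VL runs at -142.9° with length 12.4, so L = (-9.890, -7.480). ∠VLA = 47.0° gives LA at 84.10° from the x-axis; with |LA| = 29.1, A = (-6.899, 21.47). ∠LAJ = 92.2° gives AJ at -3.700° from the x-axis; with |AJ| = 15.1, J = (8.170, 20.49). AJ is perpendicular to JK, so JK runs at -93.70°; with |JK| = 13.4, K = (7.305, 7.120). ∠JKD = 116.3° gives KD at -157.4° from the x-axis; with |KD| = 26.0, D = (-16.70, -2.872). Then |VD| = |D − V| = 16.94.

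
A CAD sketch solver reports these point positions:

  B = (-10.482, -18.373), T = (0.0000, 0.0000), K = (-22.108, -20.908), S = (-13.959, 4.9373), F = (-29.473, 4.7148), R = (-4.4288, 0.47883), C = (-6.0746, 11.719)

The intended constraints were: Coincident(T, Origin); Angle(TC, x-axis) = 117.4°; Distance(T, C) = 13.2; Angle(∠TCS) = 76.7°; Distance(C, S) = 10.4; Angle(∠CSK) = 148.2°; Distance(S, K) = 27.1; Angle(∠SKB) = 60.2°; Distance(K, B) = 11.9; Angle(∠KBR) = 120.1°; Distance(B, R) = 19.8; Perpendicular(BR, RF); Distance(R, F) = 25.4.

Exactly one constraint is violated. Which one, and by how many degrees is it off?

Perpendicular(BR, RF) — off by 8.20°.

T = (0.00, 0.00) ✓; TC at 117.4° ✓; |TC| = 13.20 ✓; ∠TCS = 76.70° ✓; |CS| = 10.40 ✓; ∠CSK = 148.2° ✓; |SK| = 27.10 ✓; ∠SKB = 60.20° ✓; |KB| = 11.90 ✓; ∠KBR = 120.1° ✓; |BR| = 19.80 ✓; ∠(BR, RF) = 98.20° ✗; |RF| = 25.40 ✓.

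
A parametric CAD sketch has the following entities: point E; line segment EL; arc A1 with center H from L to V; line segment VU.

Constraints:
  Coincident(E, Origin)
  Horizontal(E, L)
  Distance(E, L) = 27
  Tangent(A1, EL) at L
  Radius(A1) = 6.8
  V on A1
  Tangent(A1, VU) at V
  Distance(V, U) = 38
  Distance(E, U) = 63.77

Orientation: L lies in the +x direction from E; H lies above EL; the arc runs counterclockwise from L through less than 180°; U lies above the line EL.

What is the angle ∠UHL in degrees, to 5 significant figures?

137.22°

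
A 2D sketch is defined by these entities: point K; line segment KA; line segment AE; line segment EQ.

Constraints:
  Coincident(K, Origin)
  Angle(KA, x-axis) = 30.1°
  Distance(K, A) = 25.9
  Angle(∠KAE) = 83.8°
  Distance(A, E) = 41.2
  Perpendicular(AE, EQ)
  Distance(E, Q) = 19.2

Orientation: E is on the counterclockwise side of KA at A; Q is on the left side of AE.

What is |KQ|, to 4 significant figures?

38.96

K is at the origin; KA runs at 30.1° with length 25.9, so A = 25.9·(cos 30.1°, sin 30.1°) = (22.41, 12.99). ∠KAE = 83.8°, so AE runs at 30.1° + (180° − 83.8°) = 126.3° from the x-axis; with |AE| = 41.2, E = A + 41.2·(cos 126.3°, sin 126.3°) = (-1.984, 46.19). AE ⟂ EQ; with |EQ| = 19.2 on the left of AE, Q = E + 19.2·(-0.8059, -0.5920) = (-17.46, 34.83). Then |KQ| = |Q − K| = 38.96.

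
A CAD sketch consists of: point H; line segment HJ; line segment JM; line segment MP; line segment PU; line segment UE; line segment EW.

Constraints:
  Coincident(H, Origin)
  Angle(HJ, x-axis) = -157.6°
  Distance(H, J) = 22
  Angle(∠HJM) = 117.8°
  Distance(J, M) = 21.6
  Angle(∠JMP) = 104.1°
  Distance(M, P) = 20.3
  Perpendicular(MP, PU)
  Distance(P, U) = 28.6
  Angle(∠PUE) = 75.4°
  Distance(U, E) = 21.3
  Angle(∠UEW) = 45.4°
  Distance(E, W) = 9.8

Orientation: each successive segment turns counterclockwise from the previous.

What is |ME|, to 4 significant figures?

23.23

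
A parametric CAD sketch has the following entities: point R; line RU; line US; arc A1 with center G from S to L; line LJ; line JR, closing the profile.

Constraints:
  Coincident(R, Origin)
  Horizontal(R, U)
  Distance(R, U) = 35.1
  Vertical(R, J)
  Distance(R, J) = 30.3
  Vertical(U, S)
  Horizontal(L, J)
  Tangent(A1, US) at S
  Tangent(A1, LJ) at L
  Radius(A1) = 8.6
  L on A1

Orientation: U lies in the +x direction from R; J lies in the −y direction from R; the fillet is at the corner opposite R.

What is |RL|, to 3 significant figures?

40.3

R is at the origin; RU is horizontal with |RU| = 35.1 and U on the +x side, so U = (35.1, 0.00). R and J share the same x with |RJ| = 30.3 and J on the −y side, so J = (0.00, -30.3). The virtual corner opposite R is at (35.1, -30.3). Since A1 is tangent to US there, GS ⟂ US and since A1 is tangent to LJ there, GL ⟂ LJ, with radius 8.6, so the center G sits 8.6 in from both sides at G = (26.5, -21.7). That places the tangent points at S = (35.1, -21.7) on US and L = (26.5, -30.3) on LJ. Then |RL| = |L − R| = 40.3.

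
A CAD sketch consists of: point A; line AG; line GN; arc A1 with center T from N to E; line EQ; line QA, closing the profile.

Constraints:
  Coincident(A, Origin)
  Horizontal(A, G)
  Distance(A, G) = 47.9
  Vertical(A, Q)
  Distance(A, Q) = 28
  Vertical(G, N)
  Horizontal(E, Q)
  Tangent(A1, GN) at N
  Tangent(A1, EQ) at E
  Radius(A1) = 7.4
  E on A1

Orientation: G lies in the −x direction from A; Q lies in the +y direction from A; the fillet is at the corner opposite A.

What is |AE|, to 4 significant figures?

49.24

A is at the origin; AG is horizontal with |AG| = 47.9 and G on the −x side, so G = (-47.90, 0.000). A and Q share the same x with |AQ| = 28.0 and Q on the +y side, so Q = (0.000, 28.00). The virtual corner opposite A is at (-47.90, 28.00). Tangency of A1 to GN means the radius TN is perpendicular to GN and tangency of A1 to EQ means the radius TE is perpendicular to EQ, with radius 7.4, so the center T sits 7.4 in from both sides at T = (-40.50, 20.60). That places the tangent points at N = (-47.90, 20.60) on GN and E = (-40.50, 28.00) on EQ. Then |AE| = |E − A| = 49.24.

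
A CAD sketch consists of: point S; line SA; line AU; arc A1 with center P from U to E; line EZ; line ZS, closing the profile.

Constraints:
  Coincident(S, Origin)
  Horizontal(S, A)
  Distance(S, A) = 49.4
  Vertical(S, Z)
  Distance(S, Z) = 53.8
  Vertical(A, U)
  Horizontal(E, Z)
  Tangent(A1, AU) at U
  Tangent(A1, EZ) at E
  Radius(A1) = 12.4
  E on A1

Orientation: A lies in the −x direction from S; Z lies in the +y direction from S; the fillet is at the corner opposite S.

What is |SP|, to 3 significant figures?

55.5

S and Z share the same x with |SZ| = 53.8 and Z on the +y side, so Z = (0.00, 53.8). The virtual corner opposite S is at (-49.4, 53.8). The tangent condition forces PU to be normal to AU and since A1 is tangent to EZ there, PE ⟂ EZ, with radius 12.4, so the center P sits 12.4 in from both sides at P = (-37.0, 41.4). Then |SP| = |P − S| = 55.5.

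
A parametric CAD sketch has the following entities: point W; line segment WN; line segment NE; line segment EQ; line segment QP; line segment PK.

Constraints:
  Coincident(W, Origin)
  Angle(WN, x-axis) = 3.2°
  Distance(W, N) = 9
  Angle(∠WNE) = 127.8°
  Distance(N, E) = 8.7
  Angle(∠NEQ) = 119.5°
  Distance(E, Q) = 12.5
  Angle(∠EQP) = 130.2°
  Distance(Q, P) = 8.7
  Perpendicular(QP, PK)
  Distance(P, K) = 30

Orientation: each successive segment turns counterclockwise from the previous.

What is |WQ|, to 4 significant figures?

20.72

W is at the origin; WN runs at 3.2° with length 9.0, so N = (8.986, 0.5024). ∠WNE = 127.8° gives NE at 55.40° from the x-axis; with |NE| = 8.7, E = (13.93, 7.664). ∠NEQ = 119.5° gives EQ at 115.9° from the x-axis; with |EQ| = 12.5, Q = (8.466, 18.91). Then |WQ| = |Q − W| = 20.72.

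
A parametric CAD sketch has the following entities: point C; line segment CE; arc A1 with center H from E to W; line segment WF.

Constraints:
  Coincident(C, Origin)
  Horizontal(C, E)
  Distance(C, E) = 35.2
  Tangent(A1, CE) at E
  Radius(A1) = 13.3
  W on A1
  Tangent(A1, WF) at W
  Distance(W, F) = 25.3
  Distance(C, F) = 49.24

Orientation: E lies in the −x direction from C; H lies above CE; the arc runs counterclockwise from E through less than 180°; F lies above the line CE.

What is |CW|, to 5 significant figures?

27.420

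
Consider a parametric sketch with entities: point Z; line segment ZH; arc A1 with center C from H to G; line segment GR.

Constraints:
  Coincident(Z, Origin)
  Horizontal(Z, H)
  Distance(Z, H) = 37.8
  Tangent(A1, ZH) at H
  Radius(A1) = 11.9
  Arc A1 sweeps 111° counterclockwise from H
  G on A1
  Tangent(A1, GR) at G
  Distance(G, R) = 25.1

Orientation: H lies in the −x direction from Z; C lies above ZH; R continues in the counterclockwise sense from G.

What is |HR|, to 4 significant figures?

39.65

Z is at the origin; Z and H share the same y with |ZH| = 37.8 and H on the −x side, so H = (-37.80, 0.000). A1 meets ZH tangentially, so CH is at right angles to ZH, so C = H + (0, 11.9) = (-37.80, 11.90). On A1, H sits at bearing -90° from C; a 111° counterclockwise sweep puts G at bearing 21°, so G = C + 11.9·(cos 21°, sin 21°) = (-26.69, 16.16). A1 meets GR tangentially, so CG is at right angles to GR, so GR runs along (−sin 21°, cos 21°); with |GR| = 25.1, R = (-35.69, 39.60). Then |HR| = |R − H| = 39.65.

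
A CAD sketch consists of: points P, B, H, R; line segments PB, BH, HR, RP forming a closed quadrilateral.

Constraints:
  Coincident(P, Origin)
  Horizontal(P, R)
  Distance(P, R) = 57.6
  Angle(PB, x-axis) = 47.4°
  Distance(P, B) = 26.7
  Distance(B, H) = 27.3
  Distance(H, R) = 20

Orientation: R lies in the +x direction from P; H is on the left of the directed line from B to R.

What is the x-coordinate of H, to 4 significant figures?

45.07

P is at the origin; PR is horizontal with |PR| = 57.6 and R in +x, so R = (57.6, 0). PB runs at 47.4° with |PB| = 26.7, so B = (18.07, 19.65). H is determined by |BH| = 27.3 and |HR| = 20.0 together: it lies at the intersection of circle(B, 27.3) and circle(R, 20.0). With |BR| = 44.14, the foot of the radical line on BR is 25.98 from B and the perpendicular offset is √(27.3² − 25.98²) = 8.377. Taking the left-of-BR solution: H = (45.07, 15.59).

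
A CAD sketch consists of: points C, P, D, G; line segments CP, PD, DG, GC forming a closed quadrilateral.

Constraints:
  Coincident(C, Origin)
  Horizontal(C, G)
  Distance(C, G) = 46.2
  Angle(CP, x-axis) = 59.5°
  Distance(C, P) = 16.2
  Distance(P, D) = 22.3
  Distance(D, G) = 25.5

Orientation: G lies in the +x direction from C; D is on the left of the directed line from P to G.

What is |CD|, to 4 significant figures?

35.64

C is at the origin; C and G share the same y with |CG| = 46.2 and G in +x, so G = (46.2, 0). CP runs at 59.5° with |CP| = 16.2, so P = (8.222, 13.96). D is determined by |PD| = 22.3 and |DG| = 25.5 together: it lies at the intersection of circle(P, 22.3) and circle(G, 25.5). With |PG| = 40.46, the foot of the radical line on PG is 18.34 from P and the perpendicular offset is √(22.3² − 18.34²) = 12.68. Taking the left-of-PG solution: D = (29.81, 19.54).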